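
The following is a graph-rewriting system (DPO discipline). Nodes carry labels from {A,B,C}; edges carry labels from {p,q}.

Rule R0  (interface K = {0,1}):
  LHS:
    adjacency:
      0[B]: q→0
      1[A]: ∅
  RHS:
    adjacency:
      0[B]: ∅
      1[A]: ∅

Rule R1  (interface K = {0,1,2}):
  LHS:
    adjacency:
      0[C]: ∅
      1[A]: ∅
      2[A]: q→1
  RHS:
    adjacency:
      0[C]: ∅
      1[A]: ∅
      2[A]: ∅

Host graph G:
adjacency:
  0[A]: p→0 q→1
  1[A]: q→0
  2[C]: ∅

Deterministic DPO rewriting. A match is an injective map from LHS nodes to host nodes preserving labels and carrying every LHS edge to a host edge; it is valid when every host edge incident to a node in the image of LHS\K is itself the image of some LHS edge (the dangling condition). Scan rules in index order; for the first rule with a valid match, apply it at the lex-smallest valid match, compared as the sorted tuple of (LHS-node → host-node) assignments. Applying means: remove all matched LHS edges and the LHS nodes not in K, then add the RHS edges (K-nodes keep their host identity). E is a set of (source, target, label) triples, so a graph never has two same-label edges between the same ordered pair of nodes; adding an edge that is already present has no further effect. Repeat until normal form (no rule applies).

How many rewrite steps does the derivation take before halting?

[0] host  ⇒  3 nodes, 3 edges  {0-p->0 0-q->1 1-q->0}
[1] R1 @ {0↦2, 1↦0, 2↦1}  ⇒  3 nodes, 2 edges  {0-p->0 0-q->1}
[2] R1 @ {0↦2, 1↦1, 2↦0}  ⇒  3 nodes, 1 edges  {0-p->0}
halt: no rule applies after step 2

Answer: 2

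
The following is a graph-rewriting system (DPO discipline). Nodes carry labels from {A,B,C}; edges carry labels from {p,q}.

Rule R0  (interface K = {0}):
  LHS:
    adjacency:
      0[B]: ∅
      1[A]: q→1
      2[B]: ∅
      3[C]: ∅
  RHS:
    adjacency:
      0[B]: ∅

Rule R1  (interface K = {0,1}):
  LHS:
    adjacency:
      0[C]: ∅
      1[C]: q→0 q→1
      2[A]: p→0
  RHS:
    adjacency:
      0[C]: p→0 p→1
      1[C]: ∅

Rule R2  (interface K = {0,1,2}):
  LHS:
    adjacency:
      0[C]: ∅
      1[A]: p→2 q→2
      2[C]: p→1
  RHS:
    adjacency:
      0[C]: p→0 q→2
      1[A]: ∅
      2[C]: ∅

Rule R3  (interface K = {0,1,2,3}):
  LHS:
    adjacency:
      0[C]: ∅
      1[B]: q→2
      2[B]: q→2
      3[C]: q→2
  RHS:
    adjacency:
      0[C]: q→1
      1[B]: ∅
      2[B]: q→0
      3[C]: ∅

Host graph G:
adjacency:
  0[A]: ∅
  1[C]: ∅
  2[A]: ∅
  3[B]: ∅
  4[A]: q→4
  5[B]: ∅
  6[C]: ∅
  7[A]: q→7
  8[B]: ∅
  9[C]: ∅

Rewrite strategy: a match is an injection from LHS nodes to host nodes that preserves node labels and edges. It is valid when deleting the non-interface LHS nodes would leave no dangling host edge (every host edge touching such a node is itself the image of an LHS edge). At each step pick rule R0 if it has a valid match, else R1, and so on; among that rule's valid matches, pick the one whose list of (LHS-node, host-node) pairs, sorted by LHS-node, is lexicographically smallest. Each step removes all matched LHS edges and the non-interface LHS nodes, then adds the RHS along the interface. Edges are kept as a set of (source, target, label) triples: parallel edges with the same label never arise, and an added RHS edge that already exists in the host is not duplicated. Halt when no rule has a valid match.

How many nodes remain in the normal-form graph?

Answer: 4

Derivation:
[0] host  ⇒  10 nodes, 2 edges  {4-q->4 7-q->7}
[1] R0 @ {0↦3, 1↦4, 2↦5, 3↦1}  ⇒  7 nodes, 1 edges  {7-q->7}
[2] R0 @ {0↦3, 1↦7, 2↦8, 3↦6}  ⇒  4 nodes, 0 edges  {∅}
normal form: no rule applies after step 2
NF nodes: {0:A, 2:A, 3:B, 9:C}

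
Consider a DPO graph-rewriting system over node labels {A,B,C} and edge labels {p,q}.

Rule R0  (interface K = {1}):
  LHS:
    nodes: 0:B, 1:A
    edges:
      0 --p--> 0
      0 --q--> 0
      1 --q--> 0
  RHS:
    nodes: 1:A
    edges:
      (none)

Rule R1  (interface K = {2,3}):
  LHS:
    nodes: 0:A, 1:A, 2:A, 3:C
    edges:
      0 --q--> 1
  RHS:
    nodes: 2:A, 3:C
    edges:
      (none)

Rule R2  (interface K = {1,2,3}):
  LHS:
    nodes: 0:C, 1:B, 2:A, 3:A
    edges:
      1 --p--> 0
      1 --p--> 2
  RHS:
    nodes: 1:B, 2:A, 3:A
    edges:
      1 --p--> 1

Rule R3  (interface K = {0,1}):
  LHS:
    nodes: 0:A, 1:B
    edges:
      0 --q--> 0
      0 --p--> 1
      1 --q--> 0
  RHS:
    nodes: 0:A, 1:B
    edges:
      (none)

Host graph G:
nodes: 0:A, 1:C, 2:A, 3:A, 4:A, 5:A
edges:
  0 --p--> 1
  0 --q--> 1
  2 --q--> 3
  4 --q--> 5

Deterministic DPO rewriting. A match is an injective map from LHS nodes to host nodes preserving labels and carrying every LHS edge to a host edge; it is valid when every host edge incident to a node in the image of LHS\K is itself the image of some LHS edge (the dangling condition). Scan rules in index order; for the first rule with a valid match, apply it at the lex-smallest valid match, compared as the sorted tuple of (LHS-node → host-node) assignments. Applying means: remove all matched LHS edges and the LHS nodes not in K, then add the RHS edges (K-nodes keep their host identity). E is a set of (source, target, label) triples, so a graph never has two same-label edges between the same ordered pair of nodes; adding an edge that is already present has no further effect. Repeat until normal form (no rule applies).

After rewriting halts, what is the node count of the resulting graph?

Answer: 2

Derivation:
start.  V:6 E:4  edges: 0-p->1 0-q->1 2-q->3 4-q->5
1. fire R1 via {0↦2, 1↦3, 2↦0, 3↦1}  →  V:4 E:3  edges: 0-p->1 0-q->1 4-q->5
2. fire R1 via {0↦4, 1↦5, 2↦0, 3↦1}  →  V:2 E:2  edges: 0-p->1 0-q->1
halt: no rule applies after step 2
NF nodes: {0:A, 1:C}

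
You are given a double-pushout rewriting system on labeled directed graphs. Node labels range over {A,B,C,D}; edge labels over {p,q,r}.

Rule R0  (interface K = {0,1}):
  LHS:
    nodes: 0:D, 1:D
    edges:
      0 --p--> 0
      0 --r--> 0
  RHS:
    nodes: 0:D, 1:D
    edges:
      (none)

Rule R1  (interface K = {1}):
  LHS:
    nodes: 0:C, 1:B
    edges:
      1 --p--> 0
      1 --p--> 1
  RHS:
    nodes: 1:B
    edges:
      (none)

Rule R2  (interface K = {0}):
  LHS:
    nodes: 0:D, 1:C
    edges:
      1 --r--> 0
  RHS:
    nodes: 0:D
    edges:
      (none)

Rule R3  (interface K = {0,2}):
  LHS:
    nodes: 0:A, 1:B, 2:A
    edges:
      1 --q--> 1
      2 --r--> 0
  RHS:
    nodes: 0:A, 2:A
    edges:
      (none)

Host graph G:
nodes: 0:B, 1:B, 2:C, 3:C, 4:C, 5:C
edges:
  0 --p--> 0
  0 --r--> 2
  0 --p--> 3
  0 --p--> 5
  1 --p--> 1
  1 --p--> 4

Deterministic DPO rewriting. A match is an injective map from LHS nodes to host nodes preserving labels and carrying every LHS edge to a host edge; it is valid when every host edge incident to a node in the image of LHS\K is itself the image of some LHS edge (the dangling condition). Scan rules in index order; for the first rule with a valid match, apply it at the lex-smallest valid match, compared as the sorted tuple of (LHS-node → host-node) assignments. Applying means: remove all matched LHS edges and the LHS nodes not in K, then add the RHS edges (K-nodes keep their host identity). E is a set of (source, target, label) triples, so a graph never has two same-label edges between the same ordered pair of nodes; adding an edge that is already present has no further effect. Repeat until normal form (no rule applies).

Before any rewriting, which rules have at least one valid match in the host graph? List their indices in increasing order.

R0: no valid match — LHS pattern not found
R1: 3 valid matches — {0↦3, 1↦0}, {0↦4, 1↦1}, {0↦5, 1↦0}
R2: no valid match — LHS pattern not found
R3: no valid match — LHS pattern not found

Answer: [R1]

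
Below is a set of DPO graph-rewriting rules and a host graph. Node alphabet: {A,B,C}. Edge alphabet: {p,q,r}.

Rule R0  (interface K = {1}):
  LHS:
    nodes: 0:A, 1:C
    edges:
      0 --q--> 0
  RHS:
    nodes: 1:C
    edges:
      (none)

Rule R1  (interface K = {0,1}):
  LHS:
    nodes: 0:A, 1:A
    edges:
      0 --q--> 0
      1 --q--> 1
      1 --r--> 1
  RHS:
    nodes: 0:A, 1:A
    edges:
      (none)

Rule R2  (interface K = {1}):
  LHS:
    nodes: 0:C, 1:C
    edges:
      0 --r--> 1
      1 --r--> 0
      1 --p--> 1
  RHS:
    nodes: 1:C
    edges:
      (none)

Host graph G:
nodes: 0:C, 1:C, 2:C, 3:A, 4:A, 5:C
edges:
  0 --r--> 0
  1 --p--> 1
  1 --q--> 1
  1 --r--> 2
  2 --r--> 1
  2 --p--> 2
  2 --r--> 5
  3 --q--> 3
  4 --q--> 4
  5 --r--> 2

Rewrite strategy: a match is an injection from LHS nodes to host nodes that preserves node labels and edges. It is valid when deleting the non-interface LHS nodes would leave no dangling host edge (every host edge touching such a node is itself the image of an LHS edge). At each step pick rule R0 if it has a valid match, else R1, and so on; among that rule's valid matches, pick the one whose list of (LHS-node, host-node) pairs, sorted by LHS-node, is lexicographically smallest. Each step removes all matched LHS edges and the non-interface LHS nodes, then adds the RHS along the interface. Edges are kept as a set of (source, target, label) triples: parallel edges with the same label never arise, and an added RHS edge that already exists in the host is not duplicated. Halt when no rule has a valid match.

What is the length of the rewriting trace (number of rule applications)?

Answer: 4

Derivation:
[0] host  ⇒  6 nodes, 10 edges  {0-r->0 1-p->1 1-q->1 1-r->2 2-r->1 2-p->2 2-r->5 3-q->3 4-q->4 5-r->2}
[1] R0 @ {0↦3, 1↦0}  ⇒  5 nodes, 9 edges  {0-r->0 1-p->1 1-q->1 1-r->2 2-r->1 2-p->2 2-r->5 4-q->4 5-r->2}
[2] R0 @ {0↦4, 1↦0}  ⇒  4 nodes, 8 edges  {0-r->0 1-p->1 1-q->1 1-r->2 2-r->1 2-p->2 2-r->5 5-r->2}
[3] R2 @ {0↦5, 1↦2}  ⇒  3 nodes, 5 edges  {0-r->0 1-p->1 1-q->1 1-r->2 2-r->1}
[4] R2 @ {0↦2, 1↦1}  ⇒  2 nodes, 2 edges  {0-r->0 1-q->1}
final graph: no rule applies after step 4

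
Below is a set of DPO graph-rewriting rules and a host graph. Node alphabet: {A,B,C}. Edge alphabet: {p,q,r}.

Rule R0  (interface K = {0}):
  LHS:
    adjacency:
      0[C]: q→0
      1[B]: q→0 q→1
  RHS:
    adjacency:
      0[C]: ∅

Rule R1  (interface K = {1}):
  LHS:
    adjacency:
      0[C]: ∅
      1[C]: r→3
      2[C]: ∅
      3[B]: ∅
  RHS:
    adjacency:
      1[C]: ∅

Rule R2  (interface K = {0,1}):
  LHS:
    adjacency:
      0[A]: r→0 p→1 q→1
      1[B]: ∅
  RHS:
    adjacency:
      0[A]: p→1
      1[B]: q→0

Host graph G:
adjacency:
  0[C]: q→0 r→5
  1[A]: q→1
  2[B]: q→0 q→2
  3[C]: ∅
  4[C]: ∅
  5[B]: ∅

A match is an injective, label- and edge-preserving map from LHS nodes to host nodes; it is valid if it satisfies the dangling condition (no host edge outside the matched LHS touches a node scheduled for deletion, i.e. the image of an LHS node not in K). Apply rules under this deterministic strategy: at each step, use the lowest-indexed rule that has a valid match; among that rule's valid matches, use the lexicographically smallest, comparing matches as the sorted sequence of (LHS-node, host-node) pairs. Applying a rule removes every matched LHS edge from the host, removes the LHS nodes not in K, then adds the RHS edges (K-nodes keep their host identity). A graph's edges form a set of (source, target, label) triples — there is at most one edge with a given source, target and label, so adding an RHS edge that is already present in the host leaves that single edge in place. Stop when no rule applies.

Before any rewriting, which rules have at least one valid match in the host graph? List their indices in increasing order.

Answer: [R0,R1]

Derivation:
R0: 1 valid match — {0↦0, 1↦2}
R1: 2 valid matches — {0↦3, 1↦0, 2↦4, 3↦5}, {0↦4, 1↦0, 2↦3, 3↦5}
R2: no valid match — LHS pattern not found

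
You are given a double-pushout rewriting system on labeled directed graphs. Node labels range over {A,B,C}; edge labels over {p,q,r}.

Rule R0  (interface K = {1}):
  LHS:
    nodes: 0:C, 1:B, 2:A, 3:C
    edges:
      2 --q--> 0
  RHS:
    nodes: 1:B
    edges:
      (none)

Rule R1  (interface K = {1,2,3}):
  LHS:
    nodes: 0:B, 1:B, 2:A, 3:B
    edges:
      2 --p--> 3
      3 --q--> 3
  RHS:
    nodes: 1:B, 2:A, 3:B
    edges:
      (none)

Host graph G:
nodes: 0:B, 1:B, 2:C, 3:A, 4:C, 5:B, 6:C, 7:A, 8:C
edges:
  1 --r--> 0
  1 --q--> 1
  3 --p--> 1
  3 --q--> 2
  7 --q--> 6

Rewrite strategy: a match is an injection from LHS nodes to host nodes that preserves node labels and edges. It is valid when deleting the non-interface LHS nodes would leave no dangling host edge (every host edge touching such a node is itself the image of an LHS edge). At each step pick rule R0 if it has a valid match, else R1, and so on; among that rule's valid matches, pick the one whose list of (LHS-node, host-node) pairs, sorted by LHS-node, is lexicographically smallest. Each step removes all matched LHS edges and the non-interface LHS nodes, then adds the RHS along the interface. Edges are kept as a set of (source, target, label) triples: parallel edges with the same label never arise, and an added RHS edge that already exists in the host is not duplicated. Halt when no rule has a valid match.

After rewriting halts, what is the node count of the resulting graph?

Answer: 2

Steps:
[0] host  ⇒  9 nodes, 5 edges  {1-r->0 1-q->1 3-p->1 3-q->2 7-q->6}
[1] R0 @ {0↦6, 1↦0, 2↦7, 3↦4}  ⇒  6 nodes, 4 edges  {1-r->0 1-q->1 3-p->1 3-q->2}
[2] R1 @ {0↦5, 1↦0, 2↦3, 3↦1}  ⇒  5 nodes, 2 edges  {1-r->0 3-q->2}
[3] R0 @ {0↦2, 1↦0, 2↦3, 3↦8}  ⇒  2 nodes, 1 edges  {1-r->0}
final graph: no rule applies after step 3
NF nodes: {0:B, 1:B}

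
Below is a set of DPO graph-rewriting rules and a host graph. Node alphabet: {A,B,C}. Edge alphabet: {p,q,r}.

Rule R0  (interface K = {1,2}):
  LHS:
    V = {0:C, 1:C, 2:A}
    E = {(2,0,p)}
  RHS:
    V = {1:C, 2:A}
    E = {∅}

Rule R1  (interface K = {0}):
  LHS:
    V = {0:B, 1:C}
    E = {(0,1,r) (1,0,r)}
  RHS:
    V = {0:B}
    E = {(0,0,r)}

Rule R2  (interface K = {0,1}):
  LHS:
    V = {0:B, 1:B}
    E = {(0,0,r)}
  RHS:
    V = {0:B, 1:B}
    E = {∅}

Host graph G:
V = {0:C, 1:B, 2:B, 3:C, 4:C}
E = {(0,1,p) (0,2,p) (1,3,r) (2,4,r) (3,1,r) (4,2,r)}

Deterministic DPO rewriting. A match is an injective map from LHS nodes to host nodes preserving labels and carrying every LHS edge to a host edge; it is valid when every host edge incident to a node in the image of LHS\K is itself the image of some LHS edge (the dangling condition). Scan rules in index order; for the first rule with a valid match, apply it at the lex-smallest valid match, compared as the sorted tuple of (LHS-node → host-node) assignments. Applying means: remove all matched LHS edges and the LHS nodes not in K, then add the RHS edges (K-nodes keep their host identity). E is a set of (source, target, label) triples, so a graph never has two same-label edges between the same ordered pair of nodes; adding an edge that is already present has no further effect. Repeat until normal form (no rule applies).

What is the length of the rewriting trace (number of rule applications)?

[0] host  ⇒  5 nodes, 6 edges  {0-p->1 0-p->2 1-r->3 2-r->4 3-r->1 4-r->2}
[1] R1 @ {0↦1, 1↦3}  ⇒  4 nodes, 5 edges  {0-p->1 0-p->2 1-r->1 2-r->4 4-r->2}
[2] R1 @ {0↦2, 1↦4}  ⇒  3 nodes, 4 edges  {0-p->1 0-p->2 1-r->1 2-r->2}
[3] R2 @ {0↦1, 1↦2}  ⇒  3 nodes, 3 edges  {0-p->1 0-p->2 2-r->2}
[4] R2 @ {0↦2, 1↦1}  ⇒  3 nodes, 2 edges  {0-p->1 0-p->2}
final graph: no rule applies after step 4

Answer: 4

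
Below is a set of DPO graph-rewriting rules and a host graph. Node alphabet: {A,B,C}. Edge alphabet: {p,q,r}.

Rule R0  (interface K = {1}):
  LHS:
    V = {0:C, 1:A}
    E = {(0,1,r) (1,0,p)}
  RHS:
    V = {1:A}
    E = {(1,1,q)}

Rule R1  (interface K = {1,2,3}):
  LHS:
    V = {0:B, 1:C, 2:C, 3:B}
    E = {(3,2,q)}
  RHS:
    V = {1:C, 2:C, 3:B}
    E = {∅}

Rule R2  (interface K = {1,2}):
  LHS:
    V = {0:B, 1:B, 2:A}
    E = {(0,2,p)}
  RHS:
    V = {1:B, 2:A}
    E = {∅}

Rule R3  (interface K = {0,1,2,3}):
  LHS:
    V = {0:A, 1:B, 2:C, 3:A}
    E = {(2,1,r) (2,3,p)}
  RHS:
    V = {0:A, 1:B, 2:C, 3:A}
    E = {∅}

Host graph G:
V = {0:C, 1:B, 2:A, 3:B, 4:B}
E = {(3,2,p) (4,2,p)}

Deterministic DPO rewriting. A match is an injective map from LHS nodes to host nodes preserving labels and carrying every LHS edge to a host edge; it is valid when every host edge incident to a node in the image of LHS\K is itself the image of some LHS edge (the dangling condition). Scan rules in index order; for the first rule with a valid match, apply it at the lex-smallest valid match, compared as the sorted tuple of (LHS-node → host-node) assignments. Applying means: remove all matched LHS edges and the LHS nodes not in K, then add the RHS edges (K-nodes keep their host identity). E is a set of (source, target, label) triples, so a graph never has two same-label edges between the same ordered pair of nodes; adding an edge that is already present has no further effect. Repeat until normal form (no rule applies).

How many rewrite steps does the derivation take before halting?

[0] host  ⇒  5 nodes, 2 edges  {3-p->2 4-p->2}
[1] R2 @ {0↦3, 1↦1, 2↦2}  ⇒  4 nodes, 1 edges  {4-p->2}
[2] R2 @ {0↦4, 1↦1, 2↦2}  ⇒  3 nodes, 0 edges  {∅}
normal form: no rule applies after step 2

Answer: 2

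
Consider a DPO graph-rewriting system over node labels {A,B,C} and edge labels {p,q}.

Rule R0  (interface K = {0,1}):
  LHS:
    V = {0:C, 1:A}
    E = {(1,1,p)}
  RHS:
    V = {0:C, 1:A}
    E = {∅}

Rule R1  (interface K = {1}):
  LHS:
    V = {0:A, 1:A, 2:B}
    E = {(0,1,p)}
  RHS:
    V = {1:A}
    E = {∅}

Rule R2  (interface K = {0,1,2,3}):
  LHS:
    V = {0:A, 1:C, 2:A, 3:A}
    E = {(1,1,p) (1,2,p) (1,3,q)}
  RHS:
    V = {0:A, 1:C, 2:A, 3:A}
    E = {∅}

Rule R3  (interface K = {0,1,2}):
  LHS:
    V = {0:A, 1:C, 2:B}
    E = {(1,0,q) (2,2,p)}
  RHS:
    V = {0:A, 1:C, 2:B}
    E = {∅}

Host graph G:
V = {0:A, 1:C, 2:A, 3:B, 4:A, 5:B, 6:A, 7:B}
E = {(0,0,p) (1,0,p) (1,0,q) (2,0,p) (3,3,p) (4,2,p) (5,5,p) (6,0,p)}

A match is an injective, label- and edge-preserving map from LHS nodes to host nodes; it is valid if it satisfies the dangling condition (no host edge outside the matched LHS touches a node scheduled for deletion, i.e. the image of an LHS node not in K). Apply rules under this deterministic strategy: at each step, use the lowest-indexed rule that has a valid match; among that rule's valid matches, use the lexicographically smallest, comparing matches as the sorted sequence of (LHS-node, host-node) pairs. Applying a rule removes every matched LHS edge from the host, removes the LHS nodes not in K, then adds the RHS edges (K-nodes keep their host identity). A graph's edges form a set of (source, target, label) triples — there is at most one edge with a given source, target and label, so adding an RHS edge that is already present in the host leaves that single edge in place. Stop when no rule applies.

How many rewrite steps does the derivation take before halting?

initial: |V|=8 |E|=8  E = 0-p->0 1-p->0 1-q->0 2-p->0 3-p->3 4-p->2 5-p->5 6-p->0
step 1: apply R0 at {0↦1, 1↦0}  → |V|=8 |E|=7  E = 1-p->0 1-q->0 2-p->0 3-p->3 4-p->2 5-p->5 6-p->0
step 2: apply R1 at {0↦4, 1↦2, 2↦7}  → |V|=6 |E|=6  E = 1-p->0 1-q->0 2-p->0 3-p->3 5-p->5 6-p->0
step 3: apply R3 at {0↦0, 1↦1, 2↦3}  → |V|=6 |E|=4  E = 1-p->0 2-p->0 5-p->5 6-p->0
step 4: apply R1 at {0↦2, 1↦0, 2↦3}  → |V|=4 |E|=3  E = 1-p->0 5-p->5 6-p->0
final graph: no rule applies after step 4

Answer: 4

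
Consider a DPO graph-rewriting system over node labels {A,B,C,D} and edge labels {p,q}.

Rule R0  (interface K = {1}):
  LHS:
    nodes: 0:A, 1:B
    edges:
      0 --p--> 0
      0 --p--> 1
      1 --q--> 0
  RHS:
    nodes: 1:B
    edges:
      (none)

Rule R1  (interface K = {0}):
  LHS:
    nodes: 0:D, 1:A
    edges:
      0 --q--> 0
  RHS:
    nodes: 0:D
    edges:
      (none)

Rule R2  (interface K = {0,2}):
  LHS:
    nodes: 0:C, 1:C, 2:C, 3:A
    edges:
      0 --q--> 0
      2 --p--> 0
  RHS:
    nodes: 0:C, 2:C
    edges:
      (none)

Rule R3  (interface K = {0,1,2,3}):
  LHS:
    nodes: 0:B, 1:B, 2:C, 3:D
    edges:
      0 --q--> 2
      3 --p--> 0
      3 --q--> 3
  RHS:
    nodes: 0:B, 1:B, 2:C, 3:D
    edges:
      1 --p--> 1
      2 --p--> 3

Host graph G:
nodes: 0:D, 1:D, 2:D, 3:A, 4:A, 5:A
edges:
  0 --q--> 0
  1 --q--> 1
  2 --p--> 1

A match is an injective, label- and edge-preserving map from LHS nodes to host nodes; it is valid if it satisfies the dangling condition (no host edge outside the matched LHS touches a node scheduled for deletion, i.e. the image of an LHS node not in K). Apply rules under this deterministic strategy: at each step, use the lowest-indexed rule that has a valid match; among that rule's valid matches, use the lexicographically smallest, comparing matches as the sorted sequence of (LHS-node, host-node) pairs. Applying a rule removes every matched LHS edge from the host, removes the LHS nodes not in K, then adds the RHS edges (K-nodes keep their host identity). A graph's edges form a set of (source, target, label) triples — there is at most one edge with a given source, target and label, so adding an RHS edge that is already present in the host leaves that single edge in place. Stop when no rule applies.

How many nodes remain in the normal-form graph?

[0] host  ⇒  6 nodes, 3 edges  {0-q->0 1-q->1 2-p->1}
[1] R1 @ {0↦0, 1↦3}  ⇒  5 nodes, 2 edges  {1-q->1 2-p->1}
[2] R1 @ {0↦1, 1↦4}  ⇒  4 nodes, 1 edges  {2-p->1}
normal form: no rule applies after step 2
NF nodes: {0:D, 1:D, 2:D, 5:A}

Answer: 4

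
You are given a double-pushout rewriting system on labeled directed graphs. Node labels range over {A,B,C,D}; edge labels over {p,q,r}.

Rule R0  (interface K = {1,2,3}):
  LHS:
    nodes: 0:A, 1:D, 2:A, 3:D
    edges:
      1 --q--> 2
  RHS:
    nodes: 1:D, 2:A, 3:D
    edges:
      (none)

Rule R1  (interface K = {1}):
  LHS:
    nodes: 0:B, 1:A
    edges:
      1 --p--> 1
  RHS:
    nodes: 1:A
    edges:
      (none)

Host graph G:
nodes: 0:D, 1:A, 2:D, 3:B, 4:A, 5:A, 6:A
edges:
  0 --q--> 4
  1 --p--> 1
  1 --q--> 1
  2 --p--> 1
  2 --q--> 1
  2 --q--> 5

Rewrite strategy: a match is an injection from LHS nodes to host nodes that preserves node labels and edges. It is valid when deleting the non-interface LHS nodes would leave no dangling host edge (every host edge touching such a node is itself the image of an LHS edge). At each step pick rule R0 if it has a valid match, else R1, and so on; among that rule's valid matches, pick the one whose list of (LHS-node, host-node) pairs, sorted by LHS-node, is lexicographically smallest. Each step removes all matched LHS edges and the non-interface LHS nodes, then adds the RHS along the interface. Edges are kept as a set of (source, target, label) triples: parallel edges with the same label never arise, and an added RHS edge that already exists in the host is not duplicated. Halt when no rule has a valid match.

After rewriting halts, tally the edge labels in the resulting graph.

start.  V:7 E:6  edges: 0-q->4 1-p->1 1-q->1 2-p->1 2-q->1 2-q->5
1. fire R0 via {0↦6, 1↦0, 2↦4, 3↦2}  →  V:6 E:5  edges: 1-p->1 1-q->1 2-p->1 2-q->1 2-q->5
2. fire R0 via {0↦4, 1↦2, 2↦1, 3↦0}  →  V:5 E:4  edges: 1-p->1 1-q->1 2-p->1 2-q->5
3. fire R1 via {0↦3, 1↦1}  →  V:4 E:3  edges: 1-q->1 2-p->1 2-q->5
halt: no rule applies after step 3
NF edges: [(1, 1, 'q'), (2, 1, 'p'), (2, 5, 'q')]

Answer: p:1 q:2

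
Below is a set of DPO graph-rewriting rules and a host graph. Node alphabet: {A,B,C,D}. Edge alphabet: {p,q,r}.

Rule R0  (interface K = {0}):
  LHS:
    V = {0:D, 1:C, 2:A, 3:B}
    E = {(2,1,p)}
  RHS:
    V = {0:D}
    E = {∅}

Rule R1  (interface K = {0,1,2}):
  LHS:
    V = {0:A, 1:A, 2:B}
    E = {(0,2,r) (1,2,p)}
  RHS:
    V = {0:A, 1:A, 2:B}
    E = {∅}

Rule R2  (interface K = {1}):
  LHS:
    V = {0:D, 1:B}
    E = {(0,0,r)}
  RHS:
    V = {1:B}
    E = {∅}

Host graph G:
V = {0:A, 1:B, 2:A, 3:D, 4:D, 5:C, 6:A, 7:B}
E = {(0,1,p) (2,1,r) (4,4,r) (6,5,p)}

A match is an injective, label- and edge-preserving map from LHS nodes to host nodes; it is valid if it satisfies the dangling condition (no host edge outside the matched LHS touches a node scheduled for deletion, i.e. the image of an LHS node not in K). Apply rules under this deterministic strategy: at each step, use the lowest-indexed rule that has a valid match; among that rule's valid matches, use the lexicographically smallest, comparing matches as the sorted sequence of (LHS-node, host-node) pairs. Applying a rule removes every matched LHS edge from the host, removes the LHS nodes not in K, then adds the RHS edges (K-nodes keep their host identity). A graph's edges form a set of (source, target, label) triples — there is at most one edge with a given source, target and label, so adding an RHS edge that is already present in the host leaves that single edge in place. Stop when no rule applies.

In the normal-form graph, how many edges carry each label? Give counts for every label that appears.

start.  V:8 E:4  edges: 0-p->1 2-r->1 4-r->4 6-p->5
1. fire R0 via {0↦3, 1↦5, 2↦6, 3↦7}  →  V:5 E:3  edges: 0-p->1 2-r->1 4-r->4
2. fire R1 via {0↦2, 1↦0, 2↦1}  →  V:5 E:1  edges: 4-r->4
3. fire R2 via {0↦4, 1↦1}  →  V:4 E:0  edges: ∅
final graph: no rule applies after step 3
NF edges: []

Answer: (no edges)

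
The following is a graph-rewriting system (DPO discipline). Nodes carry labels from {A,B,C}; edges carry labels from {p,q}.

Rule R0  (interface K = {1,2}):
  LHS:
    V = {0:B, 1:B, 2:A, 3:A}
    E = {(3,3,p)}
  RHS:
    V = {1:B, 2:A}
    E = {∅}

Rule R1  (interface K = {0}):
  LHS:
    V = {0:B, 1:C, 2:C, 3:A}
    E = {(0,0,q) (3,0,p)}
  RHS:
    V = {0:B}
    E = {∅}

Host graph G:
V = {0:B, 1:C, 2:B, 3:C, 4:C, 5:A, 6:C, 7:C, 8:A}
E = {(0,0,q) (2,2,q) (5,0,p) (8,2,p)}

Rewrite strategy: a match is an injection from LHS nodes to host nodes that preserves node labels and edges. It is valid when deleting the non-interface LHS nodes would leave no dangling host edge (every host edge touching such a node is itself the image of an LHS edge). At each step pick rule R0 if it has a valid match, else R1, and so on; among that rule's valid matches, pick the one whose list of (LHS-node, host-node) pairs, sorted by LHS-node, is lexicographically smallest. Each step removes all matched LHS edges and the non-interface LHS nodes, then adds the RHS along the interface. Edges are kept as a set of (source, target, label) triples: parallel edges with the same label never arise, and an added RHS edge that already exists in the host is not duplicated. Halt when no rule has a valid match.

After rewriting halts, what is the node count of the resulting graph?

[0] host  ⇒  9 nodes, 4 edges  {0-q->0 2-q->2 5-p->0 8-p->2}
[1] R1 @ {0↦0, 1↦1, 2↦3, 3↦5}  ⇒  6 nodes, 2 edges  {2-q->2 8-p->2}
[2] R1 @ {0↦2, 1↦4, 2↦6, 3↦8}  ⇒  3 nodes, 0 edges  {∅}
final graph: no rule applies after step 2
NF nodes: {0:B, 2:B, 7:C}

Answer: 3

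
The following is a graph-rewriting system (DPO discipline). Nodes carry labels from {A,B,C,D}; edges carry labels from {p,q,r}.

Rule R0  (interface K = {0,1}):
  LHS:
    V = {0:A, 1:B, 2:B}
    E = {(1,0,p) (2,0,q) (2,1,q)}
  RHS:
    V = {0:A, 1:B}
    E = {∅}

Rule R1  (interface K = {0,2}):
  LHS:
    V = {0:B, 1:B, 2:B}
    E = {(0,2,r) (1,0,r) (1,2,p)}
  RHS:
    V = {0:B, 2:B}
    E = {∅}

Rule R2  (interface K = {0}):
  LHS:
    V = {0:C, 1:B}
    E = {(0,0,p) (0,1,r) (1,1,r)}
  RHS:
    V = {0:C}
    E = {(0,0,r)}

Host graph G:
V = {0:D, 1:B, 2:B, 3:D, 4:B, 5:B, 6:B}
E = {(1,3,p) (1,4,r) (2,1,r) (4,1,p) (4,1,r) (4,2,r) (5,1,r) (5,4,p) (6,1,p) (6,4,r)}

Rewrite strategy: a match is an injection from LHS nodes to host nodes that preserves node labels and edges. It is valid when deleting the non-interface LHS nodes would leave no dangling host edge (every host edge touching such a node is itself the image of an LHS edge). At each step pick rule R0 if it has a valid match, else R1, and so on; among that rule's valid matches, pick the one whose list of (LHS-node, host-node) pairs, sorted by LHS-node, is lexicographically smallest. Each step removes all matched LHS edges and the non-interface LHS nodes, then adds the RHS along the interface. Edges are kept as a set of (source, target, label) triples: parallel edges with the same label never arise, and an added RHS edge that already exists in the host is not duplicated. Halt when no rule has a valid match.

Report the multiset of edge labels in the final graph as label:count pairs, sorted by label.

initial: |V|=7 |E|=10  E = 1-p->3 1-r->4 2-r->1 4-p->1 4-r->1 4-r->2 5-r->1 5-p->4 6-p->1 6-r->4
step 1: apply R1 at {0↦1, 1↦5, 2↦4}  → |V|=6 |E|=7  E = 1-p->3 2-r->1 4-p->1 4-r->1 4-r->2 6-p->1 6-r->4
step 2: apply R1 at {0↦4, 1↦6, 2↦1}  → |V|=5 |E|=4  E = 1-p->3 2-r->1 4-p->1 4-r->2
step 3: apply R1 at {0↦2, 1↦4, 2↦1}  → |V|=4 |E|=1  E = 1-p->3
final graph: no rule applies after step 3
NF edges: [(1, 3, 'p')]

Answer: p:1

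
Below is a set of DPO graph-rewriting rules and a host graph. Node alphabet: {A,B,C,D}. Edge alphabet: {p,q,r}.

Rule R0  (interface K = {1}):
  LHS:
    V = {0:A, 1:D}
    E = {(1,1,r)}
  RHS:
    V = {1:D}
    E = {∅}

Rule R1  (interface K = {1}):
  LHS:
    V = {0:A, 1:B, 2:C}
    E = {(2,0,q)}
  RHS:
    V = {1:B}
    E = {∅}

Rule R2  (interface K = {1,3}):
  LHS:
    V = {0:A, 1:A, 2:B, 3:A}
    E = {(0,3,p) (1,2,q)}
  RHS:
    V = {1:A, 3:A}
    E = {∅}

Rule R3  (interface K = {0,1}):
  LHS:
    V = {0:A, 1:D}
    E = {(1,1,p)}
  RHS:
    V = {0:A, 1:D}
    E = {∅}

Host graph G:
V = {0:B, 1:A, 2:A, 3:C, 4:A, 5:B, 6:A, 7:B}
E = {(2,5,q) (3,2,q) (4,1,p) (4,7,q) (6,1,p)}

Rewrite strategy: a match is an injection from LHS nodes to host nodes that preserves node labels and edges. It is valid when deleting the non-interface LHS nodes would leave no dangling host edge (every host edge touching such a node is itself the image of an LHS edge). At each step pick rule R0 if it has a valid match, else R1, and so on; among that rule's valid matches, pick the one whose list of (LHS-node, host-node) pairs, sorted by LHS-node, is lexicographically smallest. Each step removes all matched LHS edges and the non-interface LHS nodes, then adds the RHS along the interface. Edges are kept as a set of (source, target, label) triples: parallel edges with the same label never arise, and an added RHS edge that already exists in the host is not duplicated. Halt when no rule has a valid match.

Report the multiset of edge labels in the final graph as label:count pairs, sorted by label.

[0] host  ⇒  8 nodes, 5 edges  {2-q->5 3-q->2 4-p->1 4-q->7 6-p->1}
[1] R2 @ {0↦6, 1↦2, 2↦5, 3↦1}  ⇒  6 nodes, 3 edges  {3-q->2 4-p->1 4-q->7}
[2] R1 @ {0↦2, 1↦0, 2↦3}  ⇒  4 nodes, 2 edges  {4-p->1 4-q->7}
final graph: no rule applies after step 2
NF edges: [(4, 1, 'p'), (4, 7, 'q')]

Answer: p:1 q:1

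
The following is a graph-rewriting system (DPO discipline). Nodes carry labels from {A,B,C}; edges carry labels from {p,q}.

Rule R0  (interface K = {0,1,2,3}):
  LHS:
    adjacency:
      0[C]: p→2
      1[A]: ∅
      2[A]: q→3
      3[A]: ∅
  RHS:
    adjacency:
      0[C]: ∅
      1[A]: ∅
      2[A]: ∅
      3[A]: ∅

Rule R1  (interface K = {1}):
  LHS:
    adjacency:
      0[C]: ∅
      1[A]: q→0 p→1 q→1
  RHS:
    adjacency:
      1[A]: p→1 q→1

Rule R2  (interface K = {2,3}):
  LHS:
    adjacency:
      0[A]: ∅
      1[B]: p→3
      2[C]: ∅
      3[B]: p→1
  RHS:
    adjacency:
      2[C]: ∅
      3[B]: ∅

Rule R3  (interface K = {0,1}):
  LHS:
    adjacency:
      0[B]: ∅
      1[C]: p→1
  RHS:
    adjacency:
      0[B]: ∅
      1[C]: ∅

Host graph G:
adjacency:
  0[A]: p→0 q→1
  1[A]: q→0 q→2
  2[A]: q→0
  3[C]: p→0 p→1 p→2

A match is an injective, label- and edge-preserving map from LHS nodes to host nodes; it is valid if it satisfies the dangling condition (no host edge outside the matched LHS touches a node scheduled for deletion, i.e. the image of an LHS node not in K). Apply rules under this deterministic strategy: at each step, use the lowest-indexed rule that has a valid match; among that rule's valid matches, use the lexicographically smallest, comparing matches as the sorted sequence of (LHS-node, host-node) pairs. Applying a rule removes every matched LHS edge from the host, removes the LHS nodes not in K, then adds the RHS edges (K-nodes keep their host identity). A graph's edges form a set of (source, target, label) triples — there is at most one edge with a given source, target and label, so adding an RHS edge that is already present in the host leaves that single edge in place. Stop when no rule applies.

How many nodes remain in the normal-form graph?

start.  V:4 E:8  edges: 0-p->0 0-q->1 1-q->0 1-q->2 2-q->0 3-p->0 3-p->1 3-p->2
1. fire R0 via {0↦3, 1↦0, 2↦1, 3↦2}  →  V:4 E:6  edges: 0-p->0 0-q->1 1-q->0 2-q->0 3-p->0 3-p->2
2. fire R0 via {0↦3, 1↦1, 2↦2, 3↦0}  →  V:4 E:4  edges: 0-p->0 0-q->1 1-q->0 3-p->0
3. fire R0 via {0↦3, 1↦2, 2↦0, 3↦1}  →  V:4 E:2  edges: 0-p->0 1-q->0
final graph: no rule applies after step 3
NF nodes: {0:A, 1:A, 2:A, 3:C}

Answer: 4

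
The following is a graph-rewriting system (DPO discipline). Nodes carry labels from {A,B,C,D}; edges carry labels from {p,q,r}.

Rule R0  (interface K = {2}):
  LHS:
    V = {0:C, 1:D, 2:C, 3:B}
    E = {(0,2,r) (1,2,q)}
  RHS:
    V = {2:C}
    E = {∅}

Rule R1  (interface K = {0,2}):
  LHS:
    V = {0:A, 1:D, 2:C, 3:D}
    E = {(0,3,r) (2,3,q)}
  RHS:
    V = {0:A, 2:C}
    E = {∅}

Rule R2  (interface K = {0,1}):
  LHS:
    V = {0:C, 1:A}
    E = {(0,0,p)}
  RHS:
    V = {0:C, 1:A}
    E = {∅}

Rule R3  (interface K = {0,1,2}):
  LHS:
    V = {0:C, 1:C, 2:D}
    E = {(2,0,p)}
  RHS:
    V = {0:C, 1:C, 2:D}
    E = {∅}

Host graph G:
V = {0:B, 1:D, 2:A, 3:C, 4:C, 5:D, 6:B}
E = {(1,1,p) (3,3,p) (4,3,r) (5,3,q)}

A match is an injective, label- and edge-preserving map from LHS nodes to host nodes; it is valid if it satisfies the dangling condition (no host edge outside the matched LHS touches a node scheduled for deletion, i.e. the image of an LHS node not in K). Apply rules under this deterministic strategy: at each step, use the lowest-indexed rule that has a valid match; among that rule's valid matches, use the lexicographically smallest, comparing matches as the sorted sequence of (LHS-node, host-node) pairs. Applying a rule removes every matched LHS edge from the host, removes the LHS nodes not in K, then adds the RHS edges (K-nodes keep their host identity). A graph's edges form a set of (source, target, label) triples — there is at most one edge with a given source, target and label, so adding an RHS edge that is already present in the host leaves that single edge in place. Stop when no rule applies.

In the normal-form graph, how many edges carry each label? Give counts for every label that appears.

Answer: p:1

Derivation:
[0] host  ⇒  7 nodes, 4 edges  {1-p->1 3-p->3 4-r->3 5-q->3}
[1] R0 @ {0↦4, 1↦5, 2↦3, 3↦0}  ⇒  4 nodes, 2 edges  {1-p->1 3-p->3}
[2] R2 @ {0↦3, 1↦2}  ⇒  4 nodes, 1 edges  {1-p->1}
final graph: no rule applies after step 2
NF edges: [(1, 1, 'p')]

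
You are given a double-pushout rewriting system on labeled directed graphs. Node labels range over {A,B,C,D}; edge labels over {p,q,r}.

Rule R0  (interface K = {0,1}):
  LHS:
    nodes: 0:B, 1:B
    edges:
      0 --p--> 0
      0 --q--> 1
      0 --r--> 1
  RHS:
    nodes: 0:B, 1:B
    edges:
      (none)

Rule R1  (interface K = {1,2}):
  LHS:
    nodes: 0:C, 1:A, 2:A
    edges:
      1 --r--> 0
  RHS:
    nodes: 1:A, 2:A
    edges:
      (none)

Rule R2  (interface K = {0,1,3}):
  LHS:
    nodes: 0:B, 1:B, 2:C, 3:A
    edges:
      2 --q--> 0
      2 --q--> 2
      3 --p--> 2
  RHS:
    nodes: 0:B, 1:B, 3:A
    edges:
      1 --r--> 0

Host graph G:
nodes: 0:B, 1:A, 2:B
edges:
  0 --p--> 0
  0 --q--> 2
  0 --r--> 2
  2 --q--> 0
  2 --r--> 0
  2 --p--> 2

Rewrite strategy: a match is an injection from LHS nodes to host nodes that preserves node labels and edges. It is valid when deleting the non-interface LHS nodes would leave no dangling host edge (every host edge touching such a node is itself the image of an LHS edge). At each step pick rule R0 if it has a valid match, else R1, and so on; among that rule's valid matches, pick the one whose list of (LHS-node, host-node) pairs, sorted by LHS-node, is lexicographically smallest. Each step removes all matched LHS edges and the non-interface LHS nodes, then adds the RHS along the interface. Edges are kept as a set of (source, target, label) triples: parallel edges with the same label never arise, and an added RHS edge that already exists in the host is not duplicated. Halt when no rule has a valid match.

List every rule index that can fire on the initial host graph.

R0: 2 valid matches — {0↦0, 1↦2}, {0↦2, 1↦0}
R1: no valid match — LHS pattern not found
R2: no valid match — LHS pattern not found

Answer: [R0]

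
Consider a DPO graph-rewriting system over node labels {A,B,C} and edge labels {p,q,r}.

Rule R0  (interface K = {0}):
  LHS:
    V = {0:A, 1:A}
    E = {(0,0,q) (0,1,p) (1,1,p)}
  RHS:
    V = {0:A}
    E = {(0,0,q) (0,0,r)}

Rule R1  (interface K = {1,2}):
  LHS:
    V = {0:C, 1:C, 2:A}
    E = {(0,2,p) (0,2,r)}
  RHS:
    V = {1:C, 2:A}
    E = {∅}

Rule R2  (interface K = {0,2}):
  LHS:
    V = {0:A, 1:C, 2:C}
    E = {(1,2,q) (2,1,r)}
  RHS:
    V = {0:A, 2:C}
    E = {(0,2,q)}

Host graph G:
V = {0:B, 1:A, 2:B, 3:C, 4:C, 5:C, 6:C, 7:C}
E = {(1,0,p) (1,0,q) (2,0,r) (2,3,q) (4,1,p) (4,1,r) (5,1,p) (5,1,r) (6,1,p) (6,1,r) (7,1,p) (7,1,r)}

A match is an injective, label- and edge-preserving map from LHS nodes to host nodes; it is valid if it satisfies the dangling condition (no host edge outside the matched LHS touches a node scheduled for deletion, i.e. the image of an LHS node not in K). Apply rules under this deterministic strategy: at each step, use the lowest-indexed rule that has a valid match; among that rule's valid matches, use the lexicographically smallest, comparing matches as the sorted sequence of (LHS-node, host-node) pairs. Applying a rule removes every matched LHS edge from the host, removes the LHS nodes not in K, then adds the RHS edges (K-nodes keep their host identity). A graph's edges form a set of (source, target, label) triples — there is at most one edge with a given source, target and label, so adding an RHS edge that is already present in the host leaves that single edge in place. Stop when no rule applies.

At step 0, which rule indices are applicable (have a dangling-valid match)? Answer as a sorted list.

R0: no valid match — LHS pattern not found
R1: 16 valid matches — {0↦4, 1↦3, 2↦1}, {0↦4, 1↦5, 2↦1}, {0↦4, 1↦6, 2↦1} (+13 more)
R2: no valid match — LHS pattern not found

Answer: [R1]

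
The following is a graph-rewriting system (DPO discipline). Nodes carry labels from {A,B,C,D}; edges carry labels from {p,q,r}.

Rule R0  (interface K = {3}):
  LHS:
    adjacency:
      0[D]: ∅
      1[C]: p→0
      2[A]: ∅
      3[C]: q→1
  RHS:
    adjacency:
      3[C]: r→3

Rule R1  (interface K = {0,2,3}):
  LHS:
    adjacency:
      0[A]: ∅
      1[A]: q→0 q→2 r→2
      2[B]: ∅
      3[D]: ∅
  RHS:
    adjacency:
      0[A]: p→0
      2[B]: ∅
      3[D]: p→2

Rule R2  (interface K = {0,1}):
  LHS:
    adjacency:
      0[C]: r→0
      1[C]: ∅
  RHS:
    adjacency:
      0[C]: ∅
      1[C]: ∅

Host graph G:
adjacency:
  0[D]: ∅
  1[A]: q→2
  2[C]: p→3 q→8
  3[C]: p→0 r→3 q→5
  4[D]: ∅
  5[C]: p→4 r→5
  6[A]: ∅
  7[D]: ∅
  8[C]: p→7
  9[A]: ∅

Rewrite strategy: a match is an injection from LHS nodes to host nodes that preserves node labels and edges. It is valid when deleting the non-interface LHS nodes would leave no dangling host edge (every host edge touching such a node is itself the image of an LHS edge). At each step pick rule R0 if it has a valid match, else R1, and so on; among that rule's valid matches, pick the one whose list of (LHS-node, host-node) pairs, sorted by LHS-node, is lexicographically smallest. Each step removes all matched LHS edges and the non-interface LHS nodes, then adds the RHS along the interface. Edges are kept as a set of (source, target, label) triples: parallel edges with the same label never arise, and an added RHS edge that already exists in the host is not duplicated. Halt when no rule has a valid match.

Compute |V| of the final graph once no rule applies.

Answer: 4

Rewrite trace:
start.  V:10 E:9  edges: 1-q->2 2-p->3 2-q->8 3-p->0 3-r->3 3-q->5 5-p->4 5-r->5 8-p->7
1. fire R0 via {0↦7, 1↦8, 2↦6, 3↦2}  →  V:7 E:8  edges: 1-q->2 2-r->2 2-p->3 3-p->0 3-r->3 3-q->5 5-p->4 5-r->5
2. fire R2 via {0↦2, 1↦3}  →  V:7 E:7  edges: 1-q->2 2-p->3 3-p->0 3-r->3 3-q->5 5-p->4 5-r->5
3. fire R2 via {0↦3, 1↦2}  →  V:7 E:6  edges: 1-q->2 2-p->3 3-p->0 3-q->5 5-p->4 5-r->5
4. fire R2 via {0↦5, 1↦2}  →  V:7 E:5  edges: 1-q->2 2-p->3 3-p->0 3-q->5 5-p->4
5. fire R0 via {0↦4, 1↦5, 2↦9, 3↦3}  →  V:4 E:4  edges: 1-q->2 2-p->3 3-p->0 3-r->3
6. fire R2 via {0↦3, 1↦2}  →  V:4 E:3  edges: 1-q->2 2-p->3 3-p->0
normal form: no rule applies after step 6
NF nodes: {0:D, 1:A, 2:C, 3:C}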